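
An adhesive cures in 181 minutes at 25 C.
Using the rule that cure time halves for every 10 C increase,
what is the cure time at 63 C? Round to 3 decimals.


Factor = 2^((63 - 25) / 10) = 13.9288
Cure time = 181 / 13.9288
= 12.995 minutes

12.995


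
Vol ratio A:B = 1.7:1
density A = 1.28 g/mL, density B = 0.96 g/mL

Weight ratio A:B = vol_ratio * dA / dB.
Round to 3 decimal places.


Weight ratio = 1.7 * 1.28 / 0.96
= 2.267

2.267


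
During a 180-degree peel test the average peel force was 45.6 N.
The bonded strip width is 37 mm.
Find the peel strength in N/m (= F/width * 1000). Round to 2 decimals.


Peel strength = F/width * 1000
= 45.6 / 37 * 1000
= 1232.43 N/m

1232.43


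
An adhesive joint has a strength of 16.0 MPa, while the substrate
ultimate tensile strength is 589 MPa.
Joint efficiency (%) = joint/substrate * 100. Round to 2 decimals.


Efficiency = 16.0 / 589 * 100
= 2.72%

2.72


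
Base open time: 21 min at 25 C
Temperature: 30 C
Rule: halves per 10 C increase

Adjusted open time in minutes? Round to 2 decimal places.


Acceleration = 2^((30-25)/10) = 1.4142
Open time = 21 / 1.4142 = 14.85 min

14.85


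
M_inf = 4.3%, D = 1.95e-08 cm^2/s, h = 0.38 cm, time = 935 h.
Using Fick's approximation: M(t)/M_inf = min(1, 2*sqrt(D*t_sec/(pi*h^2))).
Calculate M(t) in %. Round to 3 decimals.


t = 3366000 s
ratio = min(1, 2*sqrt(1.95e-08*3366000/(pi*0.1444)))
= 0.760757
M(t) = 4.3 * 0.760757 = 3.271%

3.271


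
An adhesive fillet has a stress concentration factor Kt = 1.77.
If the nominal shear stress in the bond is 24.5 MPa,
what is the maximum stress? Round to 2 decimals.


Max stress = 24.5 * 1.77 = 43.37 MPa

43.37


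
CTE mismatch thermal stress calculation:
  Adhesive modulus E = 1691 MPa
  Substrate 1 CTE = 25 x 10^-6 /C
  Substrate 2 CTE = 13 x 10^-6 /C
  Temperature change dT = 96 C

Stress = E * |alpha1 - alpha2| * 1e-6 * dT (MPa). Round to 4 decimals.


delta_alpha = |25 - 13| = 12 x 10^-6/C
Stress = 1691 * 12e-6 * 96
= 1.9480 MPa

1.9480


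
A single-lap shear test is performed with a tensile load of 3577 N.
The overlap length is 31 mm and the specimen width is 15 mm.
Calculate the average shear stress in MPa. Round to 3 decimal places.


Shear stress = F / (overlap * width)
= 3577 / (31 * 15)
= 3577 / 465
= 7.692 MPa

7.692


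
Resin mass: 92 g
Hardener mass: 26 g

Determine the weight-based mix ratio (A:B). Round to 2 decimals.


Ratio = 92 / 26 = 3.54

3.54


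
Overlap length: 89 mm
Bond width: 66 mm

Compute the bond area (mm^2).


Bond area = 89 * 66 = 5874 mm^2

5874


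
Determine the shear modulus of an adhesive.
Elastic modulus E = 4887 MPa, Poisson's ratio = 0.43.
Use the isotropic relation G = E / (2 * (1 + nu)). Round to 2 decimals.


G = 4887 / (2*(1+0.43)) = 4887 / 2.86
= 1708.74 MPa

1708.74


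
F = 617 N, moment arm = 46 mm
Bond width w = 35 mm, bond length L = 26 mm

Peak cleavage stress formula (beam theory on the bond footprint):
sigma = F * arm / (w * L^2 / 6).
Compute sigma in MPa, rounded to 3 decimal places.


sigma = (617 * 46) / (35 * 676 / 6)
= 28382 * 6 / 23660
= 170292 / 23660
= 7.197 MPa

7.197


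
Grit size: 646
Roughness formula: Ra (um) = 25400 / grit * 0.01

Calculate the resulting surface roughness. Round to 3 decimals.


Ra = 25400 / 646 * 0.01
= 0.393 um

0.393


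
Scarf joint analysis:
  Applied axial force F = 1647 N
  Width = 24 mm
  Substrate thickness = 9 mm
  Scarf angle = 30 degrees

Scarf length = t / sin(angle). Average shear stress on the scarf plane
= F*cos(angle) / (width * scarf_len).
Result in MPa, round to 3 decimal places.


Scarf length = 9 / sin(30 deg) = 18.0000 mm
cos(30 deg) = 0.866025
Shear = 1647 * 0.866025 / (24 * 18.0000)
= 3.302 MPa

3.302


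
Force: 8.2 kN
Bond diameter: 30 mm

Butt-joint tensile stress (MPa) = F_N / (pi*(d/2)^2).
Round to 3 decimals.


F_N = 8.2 * 1000 = 8200.0 N
A = pi*(15.0)^2 = 706.8583 mm^2
stress = 8200.0 / 706.8583 = 11.601 MPa

11.601


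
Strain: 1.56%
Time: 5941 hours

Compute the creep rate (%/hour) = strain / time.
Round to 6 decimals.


Creep rate = 1.56 / 5941
= 0.000263 %/h

0.000263


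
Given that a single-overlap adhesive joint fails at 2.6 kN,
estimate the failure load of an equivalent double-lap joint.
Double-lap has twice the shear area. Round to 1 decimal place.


Double-lap factor = 2
Expected load = 2.6 * 2 = 5.2 kN

5.2


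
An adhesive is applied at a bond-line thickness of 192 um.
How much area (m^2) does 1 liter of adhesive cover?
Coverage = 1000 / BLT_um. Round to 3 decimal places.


Coverage = 1000 / 192 = 5.208 m^2

5.208


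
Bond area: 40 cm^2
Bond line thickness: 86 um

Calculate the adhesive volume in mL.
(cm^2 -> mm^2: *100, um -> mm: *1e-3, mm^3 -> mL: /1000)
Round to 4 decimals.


V = 40*100 * 86*1e-3 / 1000
= 0.3440 mL

0.3440


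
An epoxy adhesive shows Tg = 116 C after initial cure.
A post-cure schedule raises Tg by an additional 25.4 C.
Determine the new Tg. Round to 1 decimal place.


New Tg = 116 + 25.4
= 141.4 C

141.4


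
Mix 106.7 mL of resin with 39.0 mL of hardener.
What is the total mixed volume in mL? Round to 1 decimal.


Total = 106.7 + 39.0 = 145.7 mL

145.7


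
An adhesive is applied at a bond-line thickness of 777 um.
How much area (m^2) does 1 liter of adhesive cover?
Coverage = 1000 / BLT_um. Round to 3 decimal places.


Coverage = 1000 / 777 = 1.287 m^2

1.287


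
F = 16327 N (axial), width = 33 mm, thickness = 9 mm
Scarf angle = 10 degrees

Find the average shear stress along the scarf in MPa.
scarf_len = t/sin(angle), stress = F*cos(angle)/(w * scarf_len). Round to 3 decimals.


scarf_len = 9/sin(10 deg) = 51.8289
cos(10 deg) = 0.984808
stress = 16327*0.984808/(33*51.8289) = 9.401 MPa

9.401


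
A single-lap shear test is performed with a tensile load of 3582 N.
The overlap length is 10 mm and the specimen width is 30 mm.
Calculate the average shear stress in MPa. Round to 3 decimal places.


Shear stress = F / (overlap * width)
= 3582 / (10 * 30)
= 3582 / 300
= 11.940 MPa

11.940


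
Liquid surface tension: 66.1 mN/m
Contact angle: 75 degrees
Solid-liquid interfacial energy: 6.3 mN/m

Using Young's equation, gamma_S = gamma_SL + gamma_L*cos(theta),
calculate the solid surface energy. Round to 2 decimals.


gamma_S = 6.3 + 66.1 * cos(75)
= 23.41 mN/m

23.41


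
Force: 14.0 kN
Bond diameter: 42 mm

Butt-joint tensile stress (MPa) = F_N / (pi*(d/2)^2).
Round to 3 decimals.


F_N = 14.0 * 1000 = 14000.0 N
A = pi*(21.0)^2 = 1385.4424 mm^2
stress = 14000.0 / 1385.4424 = 10.105 MPa

10.105


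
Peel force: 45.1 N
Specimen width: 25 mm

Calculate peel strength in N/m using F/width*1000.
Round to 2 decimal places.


Peel strength = 45.1 / 25 * 1000 = 1804.00 N/m

1804.00


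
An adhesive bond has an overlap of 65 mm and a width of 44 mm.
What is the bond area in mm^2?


Bond area = overlap * width
= 65 * 44
= 2860 mm^2

2860


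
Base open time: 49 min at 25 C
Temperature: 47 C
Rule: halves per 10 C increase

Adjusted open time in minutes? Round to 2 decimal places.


Acceleration = 2^((47-25)/10) = 4.5948
Open time = 49 / 4.5948 = 10.66 min

10.66


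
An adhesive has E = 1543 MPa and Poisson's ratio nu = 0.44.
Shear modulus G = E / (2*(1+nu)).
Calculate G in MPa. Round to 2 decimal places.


G = 1543 / (2*(1+0.44))
= 1543 / 2.88
= 535.76 MPa

535.76


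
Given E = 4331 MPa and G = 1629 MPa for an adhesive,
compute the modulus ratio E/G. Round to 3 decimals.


E/G ratio = 4331 / 1629 = 2.659

2.659


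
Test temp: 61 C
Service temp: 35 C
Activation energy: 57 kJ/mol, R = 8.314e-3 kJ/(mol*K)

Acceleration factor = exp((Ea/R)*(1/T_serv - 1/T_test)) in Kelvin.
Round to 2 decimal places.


AF = exp((57/0.008314)*(1/308.15 - 1/334.15))
= 5.65

5.65


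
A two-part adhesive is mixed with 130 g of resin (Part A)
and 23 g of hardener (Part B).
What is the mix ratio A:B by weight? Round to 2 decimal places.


Mix ratio = mass_A / mass_B
= 130 / 23
= 5.65

5.65


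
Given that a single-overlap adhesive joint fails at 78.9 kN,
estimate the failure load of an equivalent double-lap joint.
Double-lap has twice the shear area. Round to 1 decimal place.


Double-lap factor = 2
Expected load = 78.9 * 2 = 157.8 kN

157.8


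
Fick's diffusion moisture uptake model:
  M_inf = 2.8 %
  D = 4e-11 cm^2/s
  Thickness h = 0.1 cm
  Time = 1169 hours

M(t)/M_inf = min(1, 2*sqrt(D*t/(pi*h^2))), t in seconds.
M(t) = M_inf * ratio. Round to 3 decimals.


t_sec = 1169 * 3600 = 4208400
ratio = 2*sqrt(4e-11*4208400/(pi*0.1^2))
= min(1, 0.146401)
= 0.146401
M(t) = 2.8 * 0.146401 = 0.410 %

0.410


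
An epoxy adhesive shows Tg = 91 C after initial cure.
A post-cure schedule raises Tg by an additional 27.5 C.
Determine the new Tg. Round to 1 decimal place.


New Tg = 91 + 27.5
= 118.5 C

118.5


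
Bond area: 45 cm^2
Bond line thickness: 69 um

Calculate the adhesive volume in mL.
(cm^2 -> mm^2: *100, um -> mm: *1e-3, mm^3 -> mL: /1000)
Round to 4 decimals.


V = 45*100 * 69*1e-3 / 1000
= 0.3105 mL

0.3105


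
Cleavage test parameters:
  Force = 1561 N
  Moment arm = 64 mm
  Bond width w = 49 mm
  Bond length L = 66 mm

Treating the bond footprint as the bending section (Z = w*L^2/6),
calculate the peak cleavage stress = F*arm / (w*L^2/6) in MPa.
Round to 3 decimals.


M = 1561 * 64 = 99904 N*mm
Z = 49 * 66^2 / 6 = 213444 / 6 mm^3
sigma = M / Z = 6 * 99904 / 213444 = 599424 / 213444
= 2.808 MPa

2.808


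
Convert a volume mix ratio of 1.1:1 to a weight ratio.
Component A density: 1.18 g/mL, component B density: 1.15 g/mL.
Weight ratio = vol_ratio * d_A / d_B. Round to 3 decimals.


= 1.1 * 1.18 / 1.15 = 1.129

1.129


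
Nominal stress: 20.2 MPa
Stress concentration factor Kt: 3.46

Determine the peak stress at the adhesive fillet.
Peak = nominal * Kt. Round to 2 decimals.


Peak stress = 20.2 * 3.46
= 69.89 MPa

69.89


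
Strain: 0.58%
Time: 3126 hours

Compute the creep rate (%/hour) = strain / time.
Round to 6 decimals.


Creep rate = 0.58 / 3126
= 0.000186 %/h

0.000186


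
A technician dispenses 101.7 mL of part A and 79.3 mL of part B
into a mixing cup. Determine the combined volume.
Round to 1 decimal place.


Combined volume = 101.7 + 79.3
= 181.0 mL

181.0


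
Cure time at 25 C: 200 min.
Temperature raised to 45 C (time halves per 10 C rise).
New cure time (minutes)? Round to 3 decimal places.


Acceleration factor = 2^(20/10) = 4.0000
New time = 200 / 4.0000 = 50.000 min

50.000


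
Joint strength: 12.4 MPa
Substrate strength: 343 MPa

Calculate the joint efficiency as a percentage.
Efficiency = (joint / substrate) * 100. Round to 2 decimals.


Efficiency = (12.4 / 343) * 100 = 3.62%

3.62


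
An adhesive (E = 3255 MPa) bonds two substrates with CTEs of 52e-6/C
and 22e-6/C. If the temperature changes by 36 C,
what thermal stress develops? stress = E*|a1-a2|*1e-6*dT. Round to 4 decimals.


Stress = 3255 * |52 - 22| * 1e-6 * 36
= 3.5154 MPa

3.5154


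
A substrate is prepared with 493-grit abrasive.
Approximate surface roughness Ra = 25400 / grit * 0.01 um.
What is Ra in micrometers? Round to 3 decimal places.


Ra = 25400 / 493 * 0.01 = 0.515 um

0.515


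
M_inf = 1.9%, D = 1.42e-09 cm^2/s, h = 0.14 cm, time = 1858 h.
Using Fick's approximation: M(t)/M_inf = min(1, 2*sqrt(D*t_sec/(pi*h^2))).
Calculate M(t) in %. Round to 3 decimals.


t = 6688800 s
ratio = min(1, 2*sqrt(1.42e-09*6688800/(pi*0.0196)))
= 0.785498
M(t) = 1.9 * 0.785498 = 1.492%

1.492


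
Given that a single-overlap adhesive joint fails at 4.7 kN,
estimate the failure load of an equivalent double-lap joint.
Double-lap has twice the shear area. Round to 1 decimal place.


Double-lap factor = 2
Expected load = 4.7 * 2 = 9.4 kN

9.4


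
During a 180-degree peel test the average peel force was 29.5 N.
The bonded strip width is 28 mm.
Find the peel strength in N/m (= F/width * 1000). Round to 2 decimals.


Peel strength = F/width * 1000
= 29.5 / 28 * 1000
= 1053.57 N/m

1053.57


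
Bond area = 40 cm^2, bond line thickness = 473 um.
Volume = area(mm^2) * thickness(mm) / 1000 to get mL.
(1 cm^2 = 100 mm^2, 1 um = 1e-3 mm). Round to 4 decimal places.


area_mm2 = 40 * 100 = 4000
blt_mm = 473 * 1e-3 = 0.473
vol_mm3 = 4000 * 0.473 = 1892.0
vol_mL = 1892.0 / 1000 = 1.8920 mL

1.8920


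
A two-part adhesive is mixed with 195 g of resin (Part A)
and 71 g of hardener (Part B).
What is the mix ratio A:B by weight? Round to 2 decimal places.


Mix ratio = mass_A / mass_B
= 195 / 71
= 2.75

2.75


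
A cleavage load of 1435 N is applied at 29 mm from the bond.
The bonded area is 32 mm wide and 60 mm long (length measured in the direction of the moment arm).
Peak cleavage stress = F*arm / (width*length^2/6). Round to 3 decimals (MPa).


Moment = 1435 * 29 = 41615 N*mm
Section modulus = 32 * 3600 / 6 = 115200 / 6 mm^3
Stress = 41615 / (115200 / 6) = 249690 / 115200
= 2.167 MPa

2.167


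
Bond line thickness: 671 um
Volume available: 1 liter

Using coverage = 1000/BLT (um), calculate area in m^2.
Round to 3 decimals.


1 L = 1e6 mm^3, thickness = 671 um = 0.671 mm
Area = 1e6 / 0.671 mm^2 = (1e6 / 0.671) / 1e6 m^2 = 1000 / 671 m^2
= 1.490 m^2

1.490


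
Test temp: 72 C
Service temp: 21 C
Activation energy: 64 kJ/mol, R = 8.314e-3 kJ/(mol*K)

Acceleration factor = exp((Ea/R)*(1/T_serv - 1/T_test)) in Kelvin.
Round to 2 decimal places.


AF = exp((64/0.008314)*(1/294.15 - 1/345.15))
= 47.79

47.79


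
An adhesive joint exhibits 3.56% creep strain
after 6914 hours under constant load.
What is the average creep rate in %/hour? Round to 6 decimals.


Creep rate = strain / time
= 3.56 / 6914
= 0.000515 %/h

0.000515


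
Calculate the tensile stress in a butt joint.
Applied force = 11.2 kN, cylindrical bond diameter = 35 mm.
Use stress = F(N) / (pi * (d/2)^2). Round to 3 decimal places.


A = pi * 17.5^2 = 962.1128 mm^2
sigma = 11200.0 / 962.1128 = 11.641 MPa

11.641


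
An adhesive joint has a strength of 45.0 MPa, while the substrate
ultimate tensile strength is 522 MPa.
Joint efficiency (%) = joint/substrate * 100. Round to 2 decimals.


Efficiency = 45.0 / 522 * 100
= 8.62%

8.62


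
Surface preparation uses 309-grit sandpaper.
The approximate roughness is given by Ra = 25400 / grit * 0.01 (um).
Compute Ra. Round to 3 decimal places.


Ra = 25400 / 309 * 0.01
= 254 / 309
= 0.822 um

0.822


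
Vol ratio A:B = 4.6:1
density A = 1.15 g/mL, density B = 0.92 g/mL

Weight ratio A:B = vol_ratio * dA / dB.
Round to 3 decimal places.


Weight ratio = 4.6 * 1.15 / 0.92
= 5.750

5.750


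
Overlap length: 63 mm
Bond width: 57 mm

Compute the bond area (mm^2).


Bond area = 63 * 57 = 3591 mm^2

3591


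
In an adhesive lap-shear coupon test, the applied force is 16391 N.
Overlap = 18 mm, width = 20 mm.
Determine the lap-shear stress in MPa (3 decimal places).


stress = F / (overlap * width)
= 16391 / (18 * 20)
= 45.531 MPa

45.531


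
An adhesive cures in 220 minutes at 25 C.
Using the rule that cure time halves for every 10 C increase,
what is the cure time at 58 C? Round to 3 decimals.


Factor = 2^((58 - 25) / 10) = 9.8492
Cure time = 220 / 9.8492
= 22.337 minutes

22.337


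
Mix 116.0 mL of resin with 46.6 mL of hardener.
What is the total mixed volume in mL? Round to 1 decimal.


Total = 116.0 + 46.6 = 162.6 mL

162.6


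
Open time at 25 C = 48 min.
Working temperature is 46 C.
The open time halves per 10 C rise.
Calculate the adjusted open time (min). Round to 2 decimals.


factor = 2^((46 - 25) / 10) = 4.2871
ot = 48 / 4.2871 = 11.20 min

11.20


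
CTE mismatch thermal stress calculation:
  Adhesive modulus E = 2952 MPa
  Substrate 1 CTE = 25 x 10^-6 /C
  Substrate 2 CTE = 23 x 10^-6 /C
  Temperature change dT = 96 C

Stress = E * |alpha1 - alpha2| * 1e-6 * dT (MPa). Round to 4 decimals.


delta_alpha = |25 - 23| = 2 x 10^-6/C
Stress = 2952 * 2e-6 * 96
= 0.5668 MPa

0.5668


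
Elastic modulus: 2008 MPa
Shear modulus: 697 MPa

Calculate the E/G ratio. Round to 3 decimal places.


E / G = 2008 / 697 = 2.881

2.881


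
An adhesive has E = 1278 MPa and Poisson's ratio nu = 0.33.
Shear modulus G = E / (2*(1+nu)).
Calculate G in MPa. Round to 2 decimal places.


G = 1278 / (2*(1+0.33))
= 1278 / 2.66
= 480.45 MPa

480.45


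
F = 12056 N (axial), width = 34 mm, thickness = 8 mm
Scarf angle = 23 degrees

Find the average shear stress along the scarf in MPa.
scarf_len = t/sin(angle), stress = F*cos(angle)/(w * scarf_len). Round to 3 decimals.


scarf_len = 8/sin(23 deg) = 20.4744
cos(23 deg) = 0.920505
stress = 12056*0.920505/(34*20.4744) = 15.942 MPa

15.942


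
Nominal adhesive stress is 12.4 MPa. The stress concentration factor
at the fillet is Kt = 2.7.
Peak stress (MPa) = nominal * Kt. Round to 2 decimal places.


Peak = 12.4 * 2.7 = 33.48 MPa

33.48


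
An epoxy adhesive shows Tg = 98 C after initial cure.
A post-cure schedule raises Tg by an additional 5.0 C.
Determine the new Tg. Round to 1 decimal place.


New Tg = 98 + 5.0
= 103.0 C

103.0


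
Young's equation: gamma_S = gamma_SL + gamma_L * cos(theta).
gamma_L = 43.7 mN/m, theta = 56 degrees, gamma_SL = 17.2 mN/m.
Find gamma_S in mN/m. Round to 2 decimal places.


cos(56 deg) = 0.559193
gamma_S = 17.2 + 43.7 * 0.559193
= 41.64 mN/m

41.64


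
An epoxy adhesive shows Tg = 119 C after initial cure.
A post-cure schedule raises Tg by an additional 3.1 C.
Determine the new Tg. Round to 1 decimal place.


New Tg = 119 + 3.1
= 122.1 C

122.1


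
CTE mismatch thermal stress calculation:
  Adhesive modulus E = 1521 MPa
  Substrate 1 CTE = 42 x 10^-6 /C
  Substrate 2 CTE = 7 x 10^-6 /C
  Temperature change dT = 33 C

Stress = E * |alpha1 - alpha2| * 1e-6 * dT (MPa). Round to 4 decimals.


delta_alpha = |42 - 7| = 35 x 10^-6/C
Stress = 1521 * 35e-6 * 33
= 1.7568 MPa

1.7568


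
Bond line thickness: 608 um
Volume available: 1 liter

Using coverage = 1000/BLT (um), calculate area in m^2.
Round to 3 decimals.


1 L = 1e6 mm^3, thickness = 608 um = 0.608 mm
Area = 1e6 / 0.608 mm^2 = (1e6 / 0.608) / 1e6 m^2 = 1000 / 608 m^2
= 1.645 m^2

1.645


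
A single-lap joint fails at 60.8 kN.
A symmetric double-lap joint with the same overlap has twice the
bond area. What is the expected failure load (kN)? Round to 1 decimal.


Double-lap load = 2 * 60.8 = 121.6 kN

121.6


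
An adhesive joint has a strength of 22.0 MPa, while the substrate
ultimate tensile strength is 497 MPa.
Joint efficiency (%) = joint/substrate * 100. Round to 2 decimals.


Efficiency = 22.0 / 497 * 100
= 4.43%

4.43


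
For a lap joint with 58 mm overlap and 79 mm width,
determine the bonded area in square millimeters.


Area = 58 * 79 = 4582 mm^2

4582


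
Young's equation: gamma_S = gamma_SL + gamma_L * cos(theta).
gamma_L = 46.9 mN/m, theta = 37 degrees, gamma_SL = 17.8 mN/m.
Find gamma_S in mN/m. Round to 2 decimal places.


cos(37 deg) = 0.798636
gamma_S = 17.8 + 46.9 * 0.798636
= 55.26 mN/m

55.26


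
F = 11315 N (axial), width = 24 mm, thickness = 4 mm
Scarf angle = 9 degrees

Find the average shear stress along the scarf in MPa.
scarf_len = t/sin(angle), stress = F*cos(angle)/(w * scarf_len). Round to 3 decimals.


scarf_len = 4/sin(9 deg) = 25.5698
cos(9 deg) = 0.987688
stress = 11315*0.987688/(24*25.5698) = 18.211 MPa

18.211


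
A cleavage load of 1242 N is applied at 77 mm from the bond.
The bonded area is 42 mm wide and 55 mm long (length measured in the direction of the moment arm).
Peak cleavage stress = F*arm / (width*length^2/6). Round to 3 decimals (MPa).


Moment = 1242 * 77 = 95634 N*mm
Section modulus = 42 * 3025 / 6 = 127050 / 6 mm^3
Stress = 95634 / (127050 / 6) = 573804 / 127050
= 4.516 MPa

4.516


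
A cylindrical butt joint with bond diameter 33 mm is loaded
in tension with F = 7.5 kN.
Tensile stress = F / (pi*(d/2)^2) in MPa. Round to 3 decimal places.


Area = pi * (33/2)^2 = 855.2986 mm^2
Stress = 7.5*1000 / 855.2986
= 8.769 MPa

8.769


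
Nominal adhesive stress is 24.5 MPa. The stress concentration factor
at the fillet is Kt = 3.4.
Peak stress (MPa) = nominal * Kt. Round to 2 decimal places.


Peak = 24.5 * 3.4 = 83.30 MPa

83.30


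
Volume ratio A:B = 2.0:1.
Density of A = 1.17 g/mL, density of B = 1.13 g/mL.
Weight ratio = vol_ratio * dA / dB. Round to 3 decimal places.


Wt ratio = 2.0 * 1.17 / 1.13
= 2.071

2.071


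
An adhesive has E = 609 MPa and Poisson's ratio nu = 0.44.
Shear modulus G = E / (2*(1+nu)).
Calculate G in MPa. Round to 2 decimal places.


G = 609 / (2*(1+0.44))
= 609 / 2.88
= 211.46 MPa

211.46


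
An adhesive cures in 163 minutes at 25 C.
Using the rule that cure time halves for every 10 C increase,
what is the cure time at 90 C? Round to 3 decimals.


Factor = 2^((90 - 25) / 10) = 90.5097
Cure time = 163 / 90.5097
= 1.801 minutes

1.801


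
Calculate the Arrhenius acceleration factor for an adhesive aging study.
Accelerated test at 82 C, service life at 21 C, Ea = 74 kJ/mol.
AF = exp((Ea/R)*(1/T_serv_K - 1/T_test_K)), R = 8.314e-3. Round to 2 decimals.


T_test = 355.15 K, T_serv = 294.15 K
Ea/R = 74 / 0.008314 = 8900.65
AF = exp(8900.65 * (1/294.15 - 1/355.15))
= 180.77

180.77


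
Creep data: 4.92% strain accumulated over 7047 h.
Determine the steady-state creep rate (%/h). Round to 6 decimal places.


Rate = 4.92 / 7047 = 0.000698 %/h

0.000698


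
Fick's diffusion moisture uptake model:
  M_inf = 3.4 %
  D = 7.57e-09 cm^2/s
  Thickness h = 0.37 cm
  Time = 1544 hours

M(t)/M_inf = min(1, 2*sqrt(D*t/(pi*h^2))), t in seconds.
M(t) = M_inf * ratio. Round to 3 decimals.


t_sec = 1544 * 3600 = 5558400
ratio = 2*sqrt(7.57e-09*5558400/(pi*0.37^2))
= min(1, 0.625570)
= 0.625570
M(t) = 3.4 * 0.625570 = 2.127 %

2.127


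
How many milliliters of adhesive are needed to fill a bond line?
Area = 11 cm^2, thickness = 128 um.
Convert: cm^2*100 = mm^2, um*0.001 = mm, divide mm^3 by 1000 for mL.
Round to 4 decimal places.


= (11 * 100) * (128 * 0.001) / 1000
= 0.1408 mL

0.1408


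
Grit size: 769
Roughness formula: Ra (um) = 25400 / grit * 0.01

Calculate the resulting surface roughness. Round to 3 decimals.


Ra = 25400 / 769 * 0.01
= 0.330 um

0.330


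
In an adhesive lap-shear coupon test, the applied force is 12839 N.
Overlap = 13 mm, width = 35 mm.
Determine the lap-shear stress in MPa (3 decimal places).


stress = F / (overlap * width)
= 12839 / (13 * 35)
= 28.218 MPa

28.218


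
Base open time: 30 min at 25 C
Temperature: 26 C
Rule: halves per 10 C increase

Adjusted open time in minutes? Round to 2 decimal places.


Acceleration = 2^((26-25)/10) = 1.0718
Open time = 30 / 1.0718 = 27.99 min

27.99


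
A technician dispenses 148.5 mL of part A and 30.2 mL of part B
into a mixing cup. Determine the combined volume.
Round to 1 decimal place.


Combined volume = 148.5 + 30.2
= 178.7 mL

178.7


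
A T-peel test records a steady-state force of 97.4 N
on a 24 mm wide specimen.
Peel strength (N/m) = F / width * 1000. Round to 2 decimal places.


Peel strength = 97.4 / 24 * 1000
= 4058.33 N/m

4058.33


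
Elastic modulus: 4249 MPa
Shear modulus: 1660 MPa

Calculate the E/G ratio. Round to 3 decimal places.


E / G = 4249 / 1660 = 2.560

2.560


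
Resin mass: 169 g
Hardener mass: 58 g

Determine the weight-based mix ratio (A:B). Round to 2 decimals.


Ratio = 169 / 58 = 2.91

2.91


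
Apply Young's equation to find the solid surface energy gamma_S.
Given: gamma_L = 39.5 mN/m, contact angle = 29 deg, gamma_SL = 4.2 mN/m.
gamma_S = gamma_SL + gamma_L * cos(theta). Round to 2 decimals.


theta_rad = 29 * pi/180 = 0.506145
gamma_S = 4.2 + 39.5 * cos(0.506145)
= 38.75 mN/m

38.75


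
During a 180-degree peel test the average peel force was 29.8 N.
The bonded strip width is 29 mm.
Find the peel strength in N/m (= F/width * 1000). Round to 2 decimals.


Peel strength = F/width * 1000
= 29.8 / 29 * 1000
= 1027.59 N/m

1027.59


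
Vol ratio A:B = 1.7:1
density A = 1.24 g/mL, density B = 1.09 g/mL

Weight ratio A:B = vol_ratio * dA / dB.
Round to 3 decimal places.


Weight ratio = 1.7 * 1.24 / 1.09
= 1.934

1.934


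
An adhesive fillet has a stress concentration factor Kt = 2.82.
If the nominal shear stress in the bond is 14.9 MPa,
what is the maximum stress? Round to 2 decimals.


Max stress = 14.9 * 2.82 = 42.02 MPa

42.02


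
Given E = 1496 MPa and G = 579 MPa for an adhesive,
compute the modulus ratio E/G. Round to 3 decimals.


E/G ratio = 1496 / 579 = 2.584

2.584


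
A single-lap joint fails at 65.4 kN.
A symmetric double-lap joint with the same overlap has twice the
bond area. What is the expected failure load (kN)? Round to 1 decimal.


Double-lap load = 2 * 65.4 = 130.8 kN

130.8


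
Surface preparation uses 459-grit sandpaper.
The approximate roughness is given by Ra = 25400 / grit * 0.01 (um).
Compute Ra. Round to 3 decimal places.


Ra = 25400 / 459 * 0.01
= 254 / 459
= 0.553 um

0.553


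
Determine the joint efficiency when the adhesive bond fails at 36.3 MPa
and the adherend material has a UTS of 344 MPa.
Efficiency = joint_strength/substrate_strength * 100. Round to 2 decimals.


Joint efficiency = 36.3 / 344 * 100
= 10.55%

10.55


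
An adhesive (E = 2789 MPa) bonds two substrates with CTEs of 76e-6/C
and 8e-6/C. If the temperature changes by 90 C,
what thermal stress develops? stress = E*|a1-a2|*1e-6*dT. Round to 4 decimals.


Stress = 2789 * |76 - 8| * 1e-6 * 90
= 17.0687 MPa

17.0687


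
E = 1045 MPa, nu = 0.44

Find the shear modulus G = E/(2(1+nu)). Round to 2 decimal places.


G = 1045 / (2 * 1.44)
= 362.85 MPa

362.85


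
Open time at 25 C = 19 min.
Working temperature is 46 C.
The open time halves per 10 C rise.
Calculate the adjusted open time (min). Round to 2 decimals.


factor = 2^((46 - 25) / 10) = 4.2871
ot = 19 / 4.2871 = 4.43 min

4.43


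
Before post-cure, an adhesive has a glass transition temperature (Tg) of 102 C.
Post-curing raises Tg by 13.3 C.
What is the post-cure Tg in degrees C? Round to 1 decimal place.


Tg_post = Tg_base + delta_Tg
= 102 + 13.3
= 115.3 C

115.3


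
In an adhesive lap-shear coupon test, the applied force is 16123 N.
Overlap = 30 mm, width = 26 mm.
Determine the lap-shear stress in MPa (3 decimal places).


stress = F / (overlap * width)
= 16123 / (30 * 26)
= 20.671 MPa

20.671


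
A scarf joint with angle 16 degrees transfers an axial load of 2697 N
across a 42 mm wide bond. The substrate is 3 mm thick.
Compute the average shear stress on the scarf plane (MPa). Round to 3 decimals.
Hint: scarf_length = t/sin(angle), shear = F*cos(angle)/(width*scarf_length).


scarf_length = 3 / sin(16 deg) = 10.8839 mm
cos(16 deg) = 0.961262
shear stress = 2697 * 0.961262 / (42 * 10.8839)
= 5.671 MPa

5.671


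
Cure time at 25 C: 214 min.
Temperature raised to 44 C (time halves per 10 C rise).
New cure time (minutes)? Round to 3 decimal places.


Acceleration factor = 2^(19/10) = 3.7321
New time = 214 / 3.7321 = 57.340 min

57.340


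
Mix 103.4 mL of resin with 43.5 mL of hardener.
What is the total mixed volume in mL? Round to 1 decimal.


Total = 103.4 + 43.5 = 146.9 mL

146.9


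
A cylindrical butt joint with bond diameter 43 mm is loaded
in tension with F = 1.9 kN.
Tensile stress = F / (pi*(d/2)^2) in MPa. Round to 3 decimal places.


Area = pi * (43/2)^2 = 1452.2012 mm^2
Stress = 1.9*1000 / 1452.2012
= 1.308 MPa

1.308


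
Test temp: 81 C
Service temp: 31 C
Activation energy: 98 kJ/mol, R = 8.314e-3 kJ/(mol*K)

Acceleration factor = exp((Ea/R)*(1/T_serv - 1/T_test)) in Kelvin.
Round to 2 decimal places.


AF = exp((98/0.008314)*(1/304.15 - 1/354.15))
= 237.83

237.83


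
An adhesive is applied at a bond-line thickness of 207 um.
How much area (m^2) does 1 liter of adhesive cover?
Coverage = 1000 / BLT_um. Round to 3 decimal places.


Coverage = 1000 / 207 = 4.831 m^2

4.831


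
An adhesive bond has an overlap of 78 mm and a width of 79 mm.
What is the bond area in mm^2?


Bond area = overlap * width
= 78 * 79
= 6162 mm^2

6162


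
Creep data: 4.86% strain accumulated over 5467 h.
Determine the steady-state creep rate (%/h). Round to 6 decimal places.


Rate = 4.86 / 5467 = 0.000889 %/h

0.000889


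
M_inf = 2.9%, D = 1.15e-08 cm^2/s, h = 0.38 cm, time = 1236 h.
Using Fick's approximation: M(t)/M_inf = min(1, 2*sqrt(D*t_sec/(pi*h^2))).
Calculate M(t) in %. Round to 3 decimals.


t = 4449600 s
ratio = min(1, 2*sqrt(1.15e-08*4449600/(pi*0.1444)))
= 0.671709
M(t) = 2.9 * 0.671709 = 1.948%

1.948


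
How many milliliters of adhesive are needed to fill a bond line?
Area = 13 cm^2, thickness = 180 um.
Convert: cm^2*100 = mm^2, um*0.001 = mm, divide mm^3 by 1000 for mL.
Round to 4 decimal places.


= (13 * 100) * (180 * 0.001) / 1000
= 0.2340 mL

0.2340


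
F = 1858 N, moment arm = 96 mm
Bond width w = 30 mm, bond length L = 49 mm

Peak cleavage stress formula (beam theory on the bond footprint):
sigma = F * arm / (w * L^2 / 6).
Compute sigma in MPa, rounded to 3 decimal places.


sigma = (1858 * 96) / (30 * 2401 / 6)
= 178368 * 6 / 72030
= 1070208 / 72030
= 14.858 MPa

14.858


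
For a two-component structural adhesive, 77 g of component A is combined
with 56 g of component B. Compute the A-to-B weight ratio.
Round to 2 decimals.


Weight ratio A:B = 77 / 56
= 1.38

1.38


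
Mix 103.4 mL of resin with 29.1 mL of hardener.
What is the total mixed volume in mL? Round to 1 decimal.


Total = 103.4 + 29.1 = 132.5 mL

132.5


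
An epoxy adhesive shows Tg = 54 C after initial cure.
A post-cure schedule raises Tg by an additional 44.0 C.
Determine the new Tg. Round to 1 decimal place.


New Tg = 54 + 44.0
= 98.0 C

98.0


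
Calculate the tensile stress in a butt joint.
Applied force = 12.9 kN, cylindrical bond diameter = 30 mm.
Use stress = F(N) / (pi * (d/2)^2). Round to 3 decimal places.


A = pi * 15.0^2 = 706.8583 mm^2
sigma = 12900.0 / 706.8583 = 18.250 MPa

18.250


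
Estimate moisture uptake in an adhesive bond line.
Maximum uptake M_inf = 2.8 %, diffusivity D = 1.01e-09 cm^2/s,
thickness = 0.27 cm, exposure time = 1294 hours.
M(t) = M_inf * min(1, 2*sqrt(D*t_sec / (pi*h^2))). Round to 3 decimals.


Convert time: 1294 h = 4658400 s
ratio = min(1, 2*sqrt(1.01e-09*4658400/(pi*0.27^2)))
= 0.286662
M(t) = 2.8 * 0.286662 = 0.803%

0.803


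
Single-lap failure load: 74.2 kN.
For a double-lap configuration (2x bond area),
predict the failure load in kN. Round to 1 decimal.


Failure load = 74.2 * 2 = 148.4 kN

148.4


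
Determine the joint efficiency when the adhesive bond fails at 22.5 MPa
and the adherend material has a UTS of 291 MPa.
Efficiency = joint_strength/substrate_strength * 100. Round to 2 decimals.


Joint efficiency = 22.5 / 291 * 100
= 7.73%

7.73


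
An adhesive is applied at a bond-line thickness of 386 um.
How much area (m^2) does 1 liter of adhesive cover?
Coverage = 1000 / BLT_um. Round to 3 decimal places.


Coverage = 1000 / 386 = 2.591 m^2

2.591


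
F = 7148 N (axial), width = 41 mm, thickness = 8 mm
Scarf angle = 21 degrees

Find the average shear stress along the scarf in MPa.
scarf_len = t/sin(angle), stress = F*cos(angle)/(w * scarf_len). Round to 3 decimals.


scarf_len = 8/sin(21 deg) = 22.3234
cos(21 deg) = 0.933580
stress = 7148*0.933580/(41*22.3234) = 7.291 MPa

7.291


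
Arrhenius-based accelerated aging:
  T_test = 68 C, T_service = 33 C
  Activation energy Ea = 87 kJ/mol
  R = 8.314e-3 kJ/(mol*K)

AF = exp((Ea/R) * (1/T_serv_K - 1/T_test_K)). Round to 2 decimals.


T_test_K = 341.15, T_serv_K = 306.15
AF = exp((87/8.314e-3) * (1/306.15 - 1/341.15))
= 33.34

33.34


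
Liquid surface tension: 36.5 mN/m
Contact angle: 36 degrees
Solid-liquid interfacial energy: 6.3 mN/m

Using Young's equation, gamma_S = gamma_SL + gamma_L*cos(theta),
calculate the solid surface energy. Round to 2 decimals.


gamma_S = 6.3 + 36.5 * cos(36)
= 35.83 mN/m

35.83


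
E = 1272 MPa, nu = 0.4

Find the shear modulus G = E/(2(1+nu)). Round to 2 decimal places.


G = 1272 / (2 * 1.40)
= 454.29 MPa

454.29


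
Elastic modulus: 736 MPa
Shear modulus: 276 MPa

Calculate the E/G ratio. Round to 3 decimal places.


E / G = 736 / 276 = 2.667

2.667


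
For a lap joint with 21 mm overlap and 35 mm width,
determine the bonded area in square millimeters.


Area = 21 * 35 = 735 mm^2

735


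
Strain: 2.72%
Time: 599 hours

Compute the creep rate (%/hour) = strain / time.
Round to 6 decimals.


Creep rate = 2.72 / 599
= 0.004541 %/h

0.004541


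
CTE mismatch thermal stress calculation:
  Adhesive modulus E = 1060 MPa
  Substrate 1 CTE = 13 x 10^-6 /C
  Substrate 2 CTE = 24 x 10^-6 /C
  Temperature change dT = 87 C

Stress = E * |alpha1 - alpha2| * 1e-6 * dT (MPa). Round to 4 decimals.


delta_alpha = |13 - 24| = 11 x 10^-6/C
Stress = 1060 * 11e-6 * 87
= 1.0144 MPa

1.0144


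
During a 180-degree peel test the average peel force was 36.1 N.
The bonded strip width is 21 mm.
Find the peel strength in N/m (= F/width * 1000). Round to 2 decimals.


Peel strength = F/width * 1000
= 36.1 / 21 * 1000
= 1719.05 N/m

1719.05


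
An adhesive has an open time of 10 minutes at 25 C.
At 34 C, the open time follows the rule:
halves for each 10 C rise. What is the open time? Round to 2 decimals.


Factor = 2^((34-25)/10) = 1.8661
Open time = 10 / 1.8661 = 5.36 min

5.36


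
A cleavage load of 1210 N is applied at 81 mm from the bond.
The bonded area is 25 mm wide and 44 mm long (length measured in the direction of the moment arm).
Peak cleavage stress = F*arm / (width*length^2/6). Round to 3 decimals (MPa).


Moment = 1210 * 81 = 98010 N*mm
Section modulus = 25 * 1936 / 6 = 48400 / 6 mm^3
Stress = 98010 / (48400 / 6) = 588060 / 48400
= 12.150 MPa

12.150


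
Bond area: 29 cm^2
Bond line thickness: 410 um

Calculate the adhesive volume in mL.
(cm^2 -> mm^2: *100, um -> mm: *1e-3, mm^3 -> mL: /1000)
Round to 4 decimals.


V = 29*100 * 410*1e-3 / 1000
= 1.1890 mL

1.1890


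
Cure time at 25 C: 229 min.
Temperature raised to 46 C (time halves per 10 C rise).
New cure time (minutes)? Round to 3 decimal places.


Acceleration factor = 2^(21/10) = 4.2871
New time = 229 / 4.2871 = 53.416 min

53.416


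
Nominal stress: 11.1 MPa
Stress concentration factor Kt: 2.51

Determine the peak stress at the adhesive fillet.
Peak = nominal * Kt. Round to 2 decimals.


Peak stress = 11.1 * 2.51
= 27.86 MPa

27.86


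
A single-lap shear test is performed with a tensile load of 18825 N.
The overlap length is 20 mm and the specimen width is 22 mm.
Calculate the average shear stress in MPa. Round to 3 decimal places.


Shear stress = F / (overlap * width)
= 18825 / (20 * 22)
= 18825 / 440
= 42.784 MPa

42.784


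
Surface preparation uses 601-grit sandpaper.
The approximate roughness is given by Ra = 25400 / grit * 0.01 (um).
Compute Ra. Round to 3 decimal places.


Ra = 25400 / 601 * 0.01
= 254 / 601
= 0.423 um

0.423


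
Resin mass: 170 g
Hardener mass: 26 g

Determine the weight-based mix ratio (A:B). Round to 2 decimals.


Ratio = 170 / 26 = 6.54

6.54


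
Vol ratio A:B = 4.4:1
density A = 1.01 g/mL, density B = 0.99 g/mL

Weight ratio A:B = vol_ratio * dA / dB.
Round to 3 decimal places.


Weight ratio = 4.4 * 1.01 / 0.99
= 4.489

4.489


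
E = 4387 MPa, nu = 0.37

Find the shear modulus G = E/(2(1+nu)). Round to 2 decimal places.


G = 4387 / (2 * 1.37)
= 1601.09 MPa

1601.09


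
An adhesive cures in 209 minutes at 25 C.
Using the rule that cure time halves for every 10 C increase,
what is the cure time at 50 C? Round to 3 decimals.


Factor = 2^((50 - 25) / 10) = 5.6569
Cure time = 209 / 5.6569
= 36.946 minutes

36.946


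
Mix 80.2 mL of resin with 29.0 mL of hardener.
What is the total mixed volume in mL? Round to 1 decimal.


Total = 80.2 + 29.0 = 109.2 mL

109.2


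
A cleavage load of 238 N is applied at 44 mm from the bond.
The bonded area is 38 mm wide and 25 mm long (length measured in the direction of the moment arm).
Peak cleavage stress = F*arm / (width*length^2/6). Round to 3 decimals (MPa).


Moment = 238 * 44 = 10472 N*mm
Section modulus = 38 * 625 / 6 = 23750 / 6 mm^3
Stress = 10472 / (23750 / 6) = 62832 / 23750
= 2.646 MPa

2.646


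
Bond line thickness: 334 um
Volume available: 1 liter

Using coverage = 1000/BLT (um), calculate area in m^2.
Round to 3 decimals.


1 L = 1e6 mm^3, thickness = 334 um = 0.334 mm
Area = 1e6 / 0.334 mm^2 = (1e6 / 0.334) / 1e6 m^2 = 1000 / 334 m^2
= 2.994 m^2

2.994


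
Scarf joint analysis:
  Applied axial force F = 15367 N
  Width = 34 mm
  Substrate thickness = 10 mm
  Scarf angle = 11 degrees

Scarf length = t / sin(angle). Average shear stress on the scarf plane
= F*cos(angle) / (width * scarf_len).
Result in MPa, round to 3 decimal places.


Scarf length = 10 / sin(11 deg) = 52.4084 mm
cos(11 deg) = 0.981627
Shear = 15367 * 0.981627 / (34 * 52.4084)
= 8.466 MPa

8.466


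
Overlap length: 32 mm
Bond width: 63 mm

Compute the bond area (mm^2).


Bond area = 32 * 63 = 2016 mm^2

2016


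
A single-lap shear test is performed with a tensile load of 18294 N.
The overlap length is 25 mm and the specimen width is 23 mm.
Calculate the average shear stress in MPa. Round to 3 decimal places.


Shear stress = F / (overlap * width)
= 18294 / (25 * 23)
= 18294 / 575
= 31.816 MPa

31.816


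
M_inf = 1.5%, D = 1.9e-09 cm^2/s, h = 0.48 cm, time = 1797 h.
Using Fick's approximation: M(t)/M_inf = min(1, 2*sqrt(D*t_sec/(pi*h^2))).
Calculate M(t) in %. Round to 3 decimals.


t = 6469200 s
ratio = min(1, 2*sqrt(1.9e-09*6469200/(pi*0.2304)))
= 0.260625
M(t) = 1.5 * 0.260625 = 0.391%

0.391


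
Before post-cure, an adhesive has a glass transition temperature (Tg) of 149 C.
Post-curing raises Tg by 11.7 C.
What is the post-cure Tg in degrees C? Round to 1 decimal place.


Tg_post = Tg_base + delta_Tg
= 149 + 11.7
= 160.7 C

160.7


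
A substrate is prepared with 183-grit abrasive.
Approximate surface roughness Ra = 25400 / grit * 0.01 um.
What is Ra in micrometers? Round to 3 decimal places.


Ra = 25400 / 183 * 0.01 = 1.388 um

1.388


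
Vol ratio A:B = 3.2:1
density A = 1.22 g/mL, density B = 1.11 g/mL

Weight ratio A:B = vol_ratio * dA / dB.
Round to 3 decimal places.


Weight ratio = 3.2 * 1.22 / 1.11
= 3.517

3.517


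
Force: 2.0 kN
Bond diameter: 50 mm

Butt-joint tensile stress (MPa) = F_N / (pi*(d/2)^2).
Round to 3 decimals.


F_N = 2.0 * 1000 = 2000.0 N
A = pi*(25.0)^2 = 1963.4954 mm^2
stress = 2000.0 / 1963.4954 = 1.019 MPa

1.019


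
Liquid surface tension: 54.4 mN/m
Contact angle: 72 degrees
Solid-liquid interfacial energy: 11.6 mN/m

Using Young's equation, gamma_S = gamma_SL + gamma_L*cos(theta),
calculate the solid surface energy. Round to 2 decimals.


gamma_S = 11.6 + 54.4 * cos(72)
= 28.41 mN/m

28.41


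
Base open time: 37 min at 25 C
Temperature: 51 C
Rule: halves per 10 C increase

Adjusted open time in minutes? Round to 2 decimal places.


Acceleration = 2^((51-25)/10) = 6.0629
Open time = 37 / 6.0629 = 6.10 min

6.10


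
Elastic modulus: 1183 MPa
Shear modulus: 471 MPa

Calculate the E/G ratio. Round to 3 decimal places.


E / G = 1183 / 471 = 2.512

2.512


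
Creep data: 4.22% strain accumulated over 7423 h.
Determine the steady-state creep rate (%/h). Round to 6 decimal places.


Rate = 4.22 / 7423 = 0.000569 %/h

0.000569


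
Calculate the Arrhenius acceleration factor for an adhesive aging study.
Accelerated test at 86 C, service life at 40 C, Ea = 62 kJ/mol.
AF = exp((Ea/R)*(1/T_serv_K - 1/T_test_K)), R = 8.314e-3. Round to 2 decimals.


T_test = 359.15 K, T_serv = 313.15 K
Ea/R = 62 / 0.008314 = 7457.30
AF = exp(7457.30 * (1/313.15 - 1/359.15))
= 21.12

21.12
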